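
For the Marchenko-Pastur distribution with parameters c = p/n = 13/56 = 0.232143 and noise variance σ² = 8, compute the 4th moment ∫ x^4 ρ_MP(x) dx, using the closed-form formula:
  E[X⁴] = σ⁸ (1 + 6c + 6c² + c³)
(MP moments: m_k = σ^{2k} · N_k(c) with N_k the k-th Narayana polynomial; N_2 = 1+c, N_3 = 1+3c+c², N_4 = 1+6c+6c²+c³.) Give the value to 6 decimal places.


E[X⁴] = σ⁸ (1 + 6c + 6c² + c³) (fourth MP moment). With σ² = 8 (so σ⁸ = 4096) and c = 13/56 = 0.232143: E[X⁴] = 4096 · (1 + 6·0.232143 + 6·(0.232143)² + (0.232143)³) = 4096 · 2.728709.

So E[X^4] = 11176.793003.


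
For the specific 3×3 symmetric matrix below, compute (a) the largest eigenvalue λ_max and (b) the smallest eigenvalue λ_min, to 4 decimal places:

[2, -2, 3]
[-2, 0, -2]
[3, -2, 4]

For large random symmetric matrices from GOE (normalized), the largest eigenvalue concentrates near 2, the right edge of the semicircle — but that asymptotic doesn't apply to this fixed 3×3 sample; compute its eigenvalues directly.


Since M is real symmetric, all three eigenvalues are real; they are the roots of det(λI − M) = λ³ − (tr M) λ² + s λ − det M, where s is the sum of the principal 2×2 minors.
tr M = 2 + 0 + 4 = 6.
s = (2·0 − (-2)²) + (2·4 − 3²) + (0·4 − (-2)²) = -4 + (-1) + (-4) = -9.
det M (expand along row 1) = 2·(-4) − (-2)·(-2) + 3·4 = 0.
Characteristic polynomial: λ³ − 6λ² − 9λ = 0.
Substitute λ = y + (tr M)/3 = y + 2.000000 to remove the quadratic term: y³ + p·y + q = 0 with p = s − (tr M)²/3 = -21.000000 and q = −2(tr M)³/27 + (tr M)·s/3 − det M = -34.000000.
Three real roots ⇒ use the trigonometric (Viète) form: r = 2√(−p/3) = 5.291503, φ = arccos(3q/(p·r)) = arccos(0.917914) = 0.408006 rad.
y_k = r·cos(φ/3 − 2πk/3) for k = 0, 1, 2 gives y = 5.242641, -2.000000, -3.242641.
λ_k = y_k + 2.000000 gives λ = 7.2426, 0.0000, -1.2426 (check: the sum is 6.0000 = tr M).

Hence λ_max = 7.2426 and λ_min = -1.2426.


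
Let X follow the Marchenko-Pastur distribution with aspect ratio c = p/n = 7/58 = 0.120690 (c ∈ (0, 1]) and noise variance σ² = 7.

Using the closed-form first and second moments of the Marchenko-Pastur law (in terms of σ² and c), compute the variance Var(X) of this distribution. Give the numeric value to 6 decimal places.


Recall the MP moments m_1 = E[X] = σ² and m_2 = E[X²] = σ⁴ (1 + c).
m_1 = E[X] = σ² = 7, so m_1² = 49.
m_2 = E[X²] = σ⁴ (1 + c) = 49 · (1 + 0.120690) = 49 · 1.120690 = 54.913793.
(Note m_2 − m_1² simplifies to c · σ⁴ = 0.120690 · 49.)

Var(X) = m_2 − m_1² = 54.913793 − 49 = 5.913793.


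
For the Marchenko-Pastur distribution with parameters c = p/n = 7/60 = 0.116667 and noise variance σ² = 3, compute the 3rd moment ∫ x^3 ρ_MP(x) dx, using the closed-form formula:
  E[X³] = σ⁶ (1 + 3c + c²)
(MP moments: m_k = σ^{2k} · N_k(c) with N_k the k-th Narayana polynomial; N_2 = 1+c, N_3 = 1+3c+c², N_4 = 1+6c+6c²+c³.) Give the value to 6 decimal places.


E[X³] = σ⁶ (1 + 3c + c²) (third MP moment). With σ² = 3 (so σ⁶ = 27) and c = 7/60 = 0.116667: E[X³] = 27 · (1 + 3·0.116667 + (0.116667)²) = 27 · 1.363611.

So E[X^3] = 36.817500.


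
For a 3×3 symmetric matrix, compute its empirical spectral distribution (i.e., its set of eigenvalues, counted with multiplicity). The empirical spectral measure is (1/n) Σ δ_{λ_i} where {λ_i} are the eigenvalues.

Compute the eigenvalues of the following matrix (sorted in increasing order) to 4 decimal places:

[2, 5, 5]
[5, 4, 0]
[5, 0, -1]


Since M is real symmetric, all three eigenvalues are real; they are the roots of det(λI − M) = λ³ − (tr M) λ² + s λ − det M, where s is the sum of the principal 2×2 minors.
tr M = 2 + 4 + (-1) = 5.
s = (2·4 − 5²) + (2·(-1) − 5²) + (4·(-1) − 0²) = -17 + (-27) + (-4) = -48.
det M (expand along row 1) = 2·(-4) − 5·(-5) + 5·(-20) = -83.
Characteristic polynomial: λ³ − 5λ² − 48λ + 83 = 0.
Substitute λ = y + (tr M)/3 = y + 1.666667 to remove the quadratic term: y³ + p·y + q = 0 with p = s − (tr M)²/3 = -56.333333 and q = −2(tr M)³/27 + (tr M)·s/3 − det M = -6.259259.
Three real roots ⇒ use the trigonometric (Viète) form: r = 2√(−p/3) = 8.666667, φ = arccos(3q/(p·r)) = arccos(0.038462) = 1.532325 rad.
y_k = r·cos(φ/3 − 2πk/3) for k = 0, 1, 2 gives y = 7.560504, -0.111135, -7.449369.
λ_k = y_k + 1.666667 gives λ = 9.2272, 1.5555, -5.7827 (check: the sum is 5.0000 = tr M).

Eigenvalues sorted in increasing order: [-5.7827, 1.5555, 9.2272].


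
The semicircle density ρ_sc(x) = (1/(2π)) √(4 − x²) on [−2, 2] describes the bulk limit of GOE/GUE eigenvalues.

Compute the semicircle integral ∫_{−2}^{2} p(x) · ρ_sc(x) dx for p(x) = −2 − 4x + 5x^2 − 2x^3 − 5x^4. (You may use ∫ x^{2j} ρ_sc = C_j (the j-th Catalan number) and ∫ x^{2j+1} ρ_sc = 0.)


Write p(x) = Σ a_i x^i, split into monomials and integrate each against ρ_sc separately.
Using ∫ x^{2j} ρ_sc = C_j = (1/(j+1)) C(2j, j) (Catalan numbers) and ∫ x^{2j+1} ρ_sc = 0 (odd monomials vanish by symmetry):
  i = 0 (even): a_0 · C_{0} = -2 · 1 = -2
  i = 1 (odd): ∫ x^1 ρ_sc = 0 (vanishes)
  i = 2 (even): a_2 · C_{1} = 5 · 1 = 5
  i = 3 (odd): ∫ x^3 ρ_sc = 0 (vanishes)
  i = 4 (even): a_4 · C_{2} = -5 · 2 = -10

Summing the contributions: ∫_{−2}^{2} p(x) ρ_sc(x) dx = (-2) + 5 + (-10) = -7.


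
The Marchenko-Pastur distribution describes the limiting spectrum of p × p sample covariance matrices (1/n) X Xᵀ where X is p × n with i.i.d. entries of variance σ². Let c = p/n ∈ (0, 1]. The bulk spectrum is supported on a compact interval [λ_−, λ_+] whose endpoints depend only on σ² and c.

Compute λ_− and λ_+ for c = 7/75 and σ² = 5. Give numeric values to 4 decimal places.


c = 7/75 = 0.093333; √c = 0.305505.
λ_− = σ² (1 − √c)² = 5 · (1 − 0.305505)² = 5 · (0.694495)² = 2.411616.
λ_+ = σ² (1 + √c)² = 5 · (1 + 0.305505)² = 5 · (1.305505)² = 8.521717.

Rounded to 4 decimal places: λ_− ≈ 2.4116, λ_+ ≈ 8.5217.


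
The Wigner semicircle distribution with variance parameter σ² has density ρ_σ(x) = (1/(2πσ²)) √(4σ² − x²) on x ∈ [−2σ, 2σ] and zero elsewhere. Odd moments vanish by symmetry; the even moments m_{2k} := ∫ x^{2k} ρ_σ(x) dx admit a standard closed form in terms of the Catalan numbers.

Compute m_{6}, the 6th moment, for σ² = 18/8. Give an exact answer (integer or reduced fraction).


By the scaled semicircle moment identity, m_{2k} = σ^{2k} · C_k with k = 3.
C_3 = (1/(k+1)) · C(2k, k) = (1/4) · C(6, 3) = (1/4) · 20 = 5.
σ^{2k} = (σ²)^k = (18/8)^3 = 729/64.

Therefore m_{6} = σ^{6} · C_3 = (729/64) · 5 = 3645/64.


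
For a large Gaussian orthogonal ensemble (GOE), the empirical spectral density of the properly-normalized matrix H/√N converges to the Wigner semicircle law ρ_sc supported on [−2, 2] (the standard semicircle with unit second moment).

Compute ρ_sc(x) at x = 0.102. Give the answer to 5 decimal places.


ρ_sc(x) = (1/(2π)) √(4 − x²). With x = 0.102:
  4 − x² = 4 − (0.102)² = 4 − 0.010404 = 3.989596.
  √(4 − x²) = 1.997397.
  1/(2π) = 0.159155.
  ρ_sc(0.102) = 0.159155 · 1.997397 = 0.317896.

Rounded to 5 decimal places: ρ_sc(0.102) ≈ 0.31790.


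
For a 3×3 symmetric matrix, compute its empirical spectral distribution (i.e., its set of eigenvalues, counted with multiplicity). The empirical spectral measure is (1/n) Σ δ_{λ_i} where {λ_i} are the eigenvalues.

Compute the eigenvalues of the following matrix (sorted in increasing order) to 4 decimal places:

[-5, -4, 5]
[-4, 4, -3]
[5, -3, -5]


Since M is real symmetric, all three eigenvalues are real; they are the roots of det(λI − M) = λ³ − (tr M) λ² + s λ − det M, where s is the sum of the principal 2×2 minors.
tr M = -5 + 4 + (-5) = -6.
s = ((-5)·4 − (-4)²) + ((-5)·(-5) − 5²) + (4·(-5) − (-3)²) = -36 + 0 + (-29) = -65.
det M (expand along row 1) = (-5)·(-29) − (-4)·35 + 5·(-8) = 245.
Characteristic polynomial: λ³ + 6λ² − 65λ − 245 = 0.
Substitute λ = y + (tr M)/3 = y − 2.000000 to remove the quadratic term: y³ + p·y + q = 0 with p = s − (tr M)²/3 = -77.000000 and q = −2(tr M)³/27 + (tr M)·s/3 − det M = -99.000000.
Three real roots ⇒ use the trigonometric (Viète) form: r = 2√(−p/3) = 10.132456, φ = arccos(3q/(p·r)) = arccos(0.380672) = 1.180273 rad.
y_k = r·cos(φ/3 − 2πk/3) for k = 0, 1, 2 gives y = 9.358354, -1.315264, -8.043090.
λ_k = y_k − 2.000000 gives λ = 7.3584, -3.3153, -10.0431 (check: the sum is -6.0000 = tr M).

Eigenvalues sorted in increasing order: [-10.0431, -3.3153, 7.3584].


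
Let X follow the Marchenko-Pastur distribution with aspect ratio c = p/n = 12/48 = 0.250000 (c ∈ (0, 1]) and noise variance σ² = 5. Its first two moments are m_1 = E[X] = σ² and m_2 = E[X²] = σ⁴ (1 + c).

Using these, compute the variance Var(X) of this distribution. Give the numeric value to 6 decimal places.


m_1 = E[X] = σ² = 5, so m_1² = 25.
m_2 = E[X²] = σ⁴ (1 + c) = 25 · (1 + 0.250000) = 25 · 1.250000 = 31.250000.
(Note m_2 − m_1² simplifies to c · σ⁴ = 0.250000 · 25.)

Var(X) = m_2 − m_1² = 31.250000 − 25 = 6.250000.


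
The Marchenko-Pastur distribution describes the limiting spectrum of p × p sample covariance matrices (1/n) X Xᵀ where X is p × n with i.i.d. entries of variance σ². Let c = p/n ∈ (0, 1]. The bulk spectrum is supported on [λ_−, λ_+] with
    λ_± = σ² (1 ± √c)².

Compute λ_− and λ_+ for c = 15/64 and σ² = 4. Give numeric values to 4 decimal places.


c = 15/64 = 0.234375; √c = 0.484123.
λ_− = σ² (1 − √c)² = 4 · (1 − 0.484123)² = 4 · (0.515877)² = 1.064517.
λ_+ = σ² (1 + √c)² = 4 · (1 + 0.484123)² = 4 · (1.484123)² = 8.810483.

Rounded to 4 decimal places: λ_− ≈ 1.0645, λ_+ ≈ 8.8105.


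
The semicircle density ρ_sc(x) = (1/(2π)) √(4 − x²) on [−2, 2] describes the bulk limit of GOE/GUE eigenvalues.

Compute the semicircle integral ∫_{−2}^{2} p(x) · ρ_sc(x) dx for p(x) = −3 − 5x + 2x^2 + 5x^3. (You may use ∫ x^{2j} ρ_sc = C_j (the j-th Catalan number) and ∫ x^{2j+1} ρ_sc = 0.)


Write p(x) = Σ a_i x^i, split into monomials and integrate each against ρ_sc separately.
Using ∫ x^{2j} ρ_sc = C_j = (1/(j+1)) C(2j, j) (Catalan numbers) and ∫ x^{2j+1} ρ_sc = 0 (odd monomials vanish by symmetry):
  i = 0 (even): a_0 · C_{0} = -3 · 1 = -3
  i = 1 (odd): ∫ x^1 ρ_sc = 0 (vanishes)
  i = 2 (even): a_2 · C_{1} = 2 · 1 = 2
  i = 3 (odd): ∫ x^3 ρ_sc = 0 (vanishes)

Summing the contributions: ∫_{−2}^{2} p(x) ρ_sc(x) dx = (-3) + 2 = -1.


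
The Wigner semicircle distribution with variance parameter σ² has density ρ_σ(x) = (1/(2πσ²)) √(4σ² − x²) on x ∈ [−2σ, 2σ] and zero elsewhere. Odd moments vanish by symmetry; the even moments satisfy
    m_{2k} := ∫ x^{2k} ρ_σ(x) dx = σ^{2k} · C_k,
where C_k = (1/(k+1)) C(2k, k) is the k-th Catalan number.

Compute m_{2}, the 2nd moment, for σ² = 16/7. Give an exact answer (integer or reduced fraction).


By the scaled semicircle moment identity, m_{2k} = σ^{2k} · C_k with k = 1.
C_1 = (1/(k+1)) · C(2k, k) = (1/2) · C(2, 1) = (1/2) · 2 = 1.
σ^{2k} = (σ²)^k = (16/7)^1 = 16/7.

Therefore m_{2} = σ^{2} · C_1 = (16/7) · 1 = 16/7.


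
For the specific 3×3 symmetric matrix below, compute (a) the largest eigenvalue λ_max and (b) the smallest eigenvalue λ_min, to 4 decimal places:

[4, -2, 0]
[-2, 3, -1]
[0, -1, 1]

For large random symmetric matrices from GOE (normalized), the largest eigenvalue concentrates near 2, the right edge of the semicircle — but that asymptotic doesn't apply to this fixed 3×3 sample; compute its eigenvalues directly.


Since M is real symmetric, all three eigenvalues are real; they are the roots of det(λI − M) = λ³ − (tr M) λ² + s λ − det M, where s is the sum of the principal 2×2 minors.
tr M = 4 + 3 + 1 = 8.
s = (4·3 − (-2)²) + (4·1 − 0²) + (3·1 − (-1)²) = 8 + 4 + 2 = 14.
det M (expand along row 1) = 4·2 − (-2)·(-2) + 0·2 = 4.
Characteristic polynomial: λ³ − 8λ² + 14λ − 4 = 0.
Substitute λ = y + (tr M)/3 = y + 2.666667 to remove the quadratic term: y³ + p·y + q = 0 with p = s − (tr M)²/3 = -7.333333 and q = −2(tr M)³/27 + (tr M)·s/3 − det M = -4.592593.
Three real roots ⇒ use the trigonometric (Viète) form: r = 2√(−p/3) = 3.126944, φ = arccos(3q/(p·r)) = arccos(0.600838) = 0.926247 rad.
y_k = r·cos(φ/3 − 2πk/3) for k = 0, 1, 2 gives y = 2.979085, -0.666667, -2.312418.
λ_k = y_k + 2.666667 gives λ = 5.6458, 2.0000, 0.3542 (check: the sum is 8.0000 = tr M).

Hence λ_max = 5.6458 and λ_min = 0.3542.


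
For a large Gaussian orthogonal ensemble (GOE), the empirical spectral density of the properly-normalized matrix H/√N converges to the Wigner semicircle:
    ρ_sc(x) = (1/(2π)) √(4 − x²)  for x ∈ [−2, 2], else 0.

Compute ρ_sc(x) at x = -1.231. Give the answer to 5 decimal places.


ρ_sc(x) = (1/(2π)) √(4 − x²). With x = -1.231:
  4 − x² = 4 − (-1.231)² = 4 − 1.515361 = 2.484639.
  √(4 − x²) = 1.576274.
  1/(2π) = 0.159155.
  ρ_sc(-1.231) = 0.159155 · 1.576274 = 0.250872.

Rounded to 5 decimal places: ρ_sc(-1.231) ≈ 0.25087.


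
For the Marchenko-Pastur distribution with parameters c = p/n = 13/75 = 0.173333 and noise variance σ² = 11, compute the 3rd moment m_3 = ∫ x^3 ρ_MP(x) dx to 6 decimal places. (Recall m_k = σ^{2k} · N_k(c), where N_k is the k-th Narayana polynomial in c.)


E[X³] = σ⁶ (1 + 3c + c²) (third MP moment). With σ² = 11 (so σ⁶ = 1331) and c = 13/75 = 0.173333: E[X³] = 1331 · (1 + 3·0.173333 + (0.173333)²) = 1331 · 1.550044.

So E[X^3] = 2063.109156.


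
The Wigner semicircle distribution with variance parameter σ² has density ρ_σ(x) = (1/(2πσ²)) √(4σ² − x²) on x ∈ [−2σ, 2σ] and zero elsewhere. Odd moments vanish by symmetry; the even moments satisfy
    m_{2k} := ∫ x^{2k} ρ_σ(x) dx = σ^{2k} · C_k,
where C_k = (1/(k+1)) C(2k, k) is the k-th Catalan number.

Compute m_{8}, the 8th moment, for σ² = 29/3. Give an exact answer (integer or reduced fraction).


By the scaled semicircle moment identity, m_{2k} = σ^{2k} · C_k with k = 4.
C_4 = (1/(k+1)) · C(2k, k) = (1/5) · C(8, 4) = (1/5) · 70 = 14.
σ^{2k} = (σ²)^k = (29/3)^4 = 707281/81.

Therefore m_{8} = σ^{8} · C_4 = (707281/81) · 14 = 9901934/81.


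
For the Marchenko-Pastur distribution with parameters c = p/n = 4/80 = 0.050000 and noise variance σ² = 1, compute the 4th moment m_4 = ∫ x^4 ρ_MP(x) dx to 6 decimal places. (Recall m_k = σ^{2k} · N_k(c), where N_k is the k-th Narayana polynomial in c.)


E[X⁴] = σ⁸ (1 + 6c + 6c² + c³) (fourth MP moment). With σ² = 1 (so σ⁸ = 1) and c = 4/80 = 0.050000: E[X⁴] = 1 · (1 + 6·0.050000 + 6·(0.050000)² + (0.050000)³) = 1 · 1.315125.

So E[X^4] = 1.315125.


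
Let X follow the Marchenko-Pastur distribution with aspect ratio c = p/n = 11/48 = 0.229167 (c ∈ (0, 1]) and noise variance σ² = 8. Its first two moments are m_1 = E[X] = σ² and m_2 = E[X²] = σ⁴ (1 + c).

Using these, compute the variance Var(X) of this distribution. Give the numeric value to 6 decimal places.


m_1 = E[X] = σ² = 8, so m_1² = 64.
m_2 = E[X²] = σ⁴ (1 + c) = 64 · (1 + 0.229167) = 64 · 1.229167 = 78.666667.
(Note m_2 − m_1² simplifies to c · σ⁴ = 0.229167 · 64.)

Var(X) = m_2 − m_1² = 78.666667 − 64 = 14.666667.


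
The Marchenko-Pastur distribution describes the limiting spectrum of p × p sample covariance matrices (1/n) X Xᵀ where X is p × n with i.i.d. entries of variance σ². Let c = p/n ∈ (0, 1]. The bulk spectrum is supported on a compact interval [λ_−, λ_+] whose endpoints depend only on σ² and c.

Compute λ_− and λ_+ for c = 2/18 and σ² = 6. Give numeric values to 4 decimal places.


c = 2/18 = 0.111111; √c = 0.333333.
λ_− = σ² (1 − √c)² = 6 · (1 − 0.333333)² = 6 · (0.666667)² = 2.666667.
λ_+ = σ² (1 + √c)² = 6 · (1 + 0.333333)² = 6 · (1.333333)² = 10.666667.

Rounded to 4 decimal places: λ_− ≈ 2.6667, λ_+ ≈ 10.6667.


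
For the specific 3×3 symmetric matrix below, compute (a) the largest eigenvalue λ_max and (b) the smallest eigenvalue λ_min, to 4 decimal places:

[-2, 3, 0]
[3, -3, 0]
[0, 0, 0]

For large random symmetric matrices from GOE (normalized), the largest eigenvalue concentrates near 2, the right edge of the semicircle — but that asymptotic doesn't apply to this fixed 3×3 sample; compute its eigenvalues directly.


Since M is real symmetric, all three eigenvalues are real; they are the roots of det(λI − M) = λ³ − (tr M) λ² + s λ − det M, where s is the sum of the principal 2×2 minors.
tr M = -2 + (-3) + 0 = -5.
s = ((-2)·(-3) − 3²) + ((-2)·0 − 0²) + ((-3)·0 − 0²) = -3 + 0 + 0 = -3.
det M (expand along row 1) = (-2)·0 − 3·0 + 0·0 = 0.
Characteristic polynomial: λ³ + 5λ² − 3λ = 0.
Substitute λ = y + (tr M)/3 = y − 1.666667 to remove the quadratic term: y³ + p·y + q = 0 with p = s − (tr M)²/3 = -11.333333 and q = −2(tr M)³/27 + (tr M)·s/3 − det M = 14.259259.
Three real roots ⇒ use the trigonometric (Viète) form: r = 2√(−p/3) = 3.887301, φ = arccos(3q/(p·r)) = arccos(-0.970985) = 2.900111 rad.
y_k = r·cos(φ/3 − 2πk/3) for k = 0, 1, 2 gives y = 2.208048, 1.666667, -3.874715.
λ_k = y_k − 1.666667 gives λ = 0.5414, 0.0000, -5.5414 (check: the sum is -5.0000 = tr M).

Hence λ_max = 0.5414 and λ_min = -5.5414.


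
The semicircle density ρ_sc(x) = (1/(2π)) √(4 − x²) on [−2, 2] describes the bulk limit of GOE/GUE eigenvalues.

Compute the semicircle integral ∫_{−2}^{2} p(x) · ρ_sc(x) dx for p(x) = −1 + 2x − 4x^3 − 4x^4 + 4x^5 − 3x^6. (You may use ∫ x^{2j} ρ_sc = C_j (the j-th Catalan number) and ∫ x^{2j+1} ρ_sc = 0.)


Write p(x) = Σ a_i x^i, split into monomials and integrate each against ρ_sc separately.
Using ∫ x^{2j} ρ_sc = C_j = (1/(j+1)) C(2j, j) (Catalan numbers) and ∫ x^{2j+1} ρ_sc = 0 (odd monomials vanish by symmetry):
  i = 0 (even): a_0 · C_{0} = -1 · 1 = -1
  i = 1 (odd): ∫ x^1 ρ_sc = 0 (vanishes)
  i = 3 (odd): ∫ x^3 ρ_sc = 0 (vanishes)
  i = 4 (even): a_4 · C_{2} = -4 · 2 = -8
  i = 5 (odd): ∫ x^5 ρ_sc = 0 (vanishes)
  i = 6 (even): a_6 · C_{3} = -3 · 5 = -15

Summing the contributions: ∫_{−2}^{2} p(x) ρ_sc(x) dx = (-1) + (-8) + (-15) = -24.


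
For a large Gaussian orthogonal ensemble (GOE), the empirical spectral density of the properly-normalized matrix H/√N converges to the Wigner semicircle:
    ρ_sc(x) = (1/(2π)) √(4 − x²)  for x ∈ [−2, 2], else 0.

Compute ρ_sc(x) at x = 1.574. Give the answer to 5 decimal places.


ρ_sc(x) = (1/(2π)) √(4 − x²). With x = 1.574:
  4 − x² = 4 − (1.574)² = 4 − 2.477476 = 1.522524.
  √(4 − x²) = 1.233906.
  1/(2π) = 0.159155.
  ρ_sc(1.574) = 0.159155 · 1.233906 = 0.196382.

Rounded to 5 decimal places: ρ_sc(1.574) ≈ 0.19638.


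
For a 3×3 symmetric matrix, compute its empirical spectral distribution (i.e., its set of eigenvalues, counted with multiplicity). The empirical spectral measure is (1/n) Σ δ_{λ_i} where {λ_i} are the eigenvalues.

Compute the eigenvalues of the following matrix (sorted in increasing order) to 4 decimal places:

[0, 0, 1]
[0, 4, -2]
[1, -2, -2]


Since M is real symmetric, all three eigenvalues are real; they are the roots of det(λI − M) = λ³ − (tr M) λ² + s λ − det M, where s is the sum of the principal 2×2 minors.
tr M = 0 + 4 + (-2) = 2.
s = (0·4 − 0²) + (0·(-2) − 1²) + (4·(-2) − (-2)²) = 0 + (-1) + (-12) = -13.
det M (expand along row 1) = 0·(-12) − 0·2 + 1·(-4) = -4.
Characteristic polynomial: λ³ − 2λ² − 13λ + 4 = 0.
Substitute λ = y + (tr M)/3 = y + 0.666667 to remove the quadratic term: y³ + p·y + q = 0 with p = s − (tr M)²/3 = -14.333333 and q = −2(tr M)³/27 + (tr M)·s/3 − det M = -5.259259.
Three real roots ⇒ use the trigonometric (Viète) form: r = 2√(−p/3) = 4.371626, φ = arccos(3q/(p·r)) = arccos(0.251800) = 1.316257 rad.
y_k = r·cos(φ/3 − 2πk/3) for k = 0, 1, 2 gives y = 3.957556, -0.370473, -3.587083.
λ_k = y_k + 0.666667 gives λ = 4.6242, 0.2962, -2.9204 (check: the sum is 2.0000 = tr M).

Eigenvalues sorted in increasing order: [-2.9204, 0.2962, 4.6242].


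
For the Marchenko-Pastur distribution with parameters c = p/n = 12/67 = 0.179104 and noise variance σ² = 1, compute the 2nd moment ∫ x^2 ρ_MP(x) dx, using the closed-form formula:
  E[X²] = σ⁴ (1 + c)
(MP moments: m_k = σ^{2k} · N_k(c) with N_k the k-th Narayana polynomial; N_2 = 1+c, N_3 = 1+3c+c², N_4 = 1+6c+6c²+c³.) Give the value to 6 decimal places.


E[X²] = σ⁴ (1 + c) (second MP moment). With σ² = 1 (so σ⁴ = 1) and c = 12/67 = 0.179104: E[X²] = 1 · (1 + 0.179104) = 1 · 1.179104.

So E[X^2] = 1.179104.


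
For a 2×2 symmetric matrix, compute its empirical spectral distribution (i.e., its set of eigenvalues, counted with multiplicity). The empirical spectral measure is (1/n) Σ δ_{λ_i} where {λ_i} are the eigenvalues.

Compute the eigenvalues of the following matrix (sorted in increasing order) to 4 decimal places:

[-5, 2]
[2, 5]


Since M is real symmetric, both eigenvalues are real; they are the roots of det(λI − M) = λ² − (tr M) λ + det M.
tr M = -5 + 5 = 0.
det M = (-5)·5 − 2² = -25 − 4 = -29.
Characteristic polynomial: λ² − 29 = 0.
Discriminant Δ = (tr M)² − 4·det M = 0 − (-116) = 116; √Δ = 10.770330.
λ = (tr M ± √Δ)/2 = (0 ± 10.770330)/2, giving (tr M − √Δ)/2 = -5.3852 and (tr M + √Δ)/2 = 5.3852.

Eigenvalues sorted in increasing order: [-5.3852, 5.3852].


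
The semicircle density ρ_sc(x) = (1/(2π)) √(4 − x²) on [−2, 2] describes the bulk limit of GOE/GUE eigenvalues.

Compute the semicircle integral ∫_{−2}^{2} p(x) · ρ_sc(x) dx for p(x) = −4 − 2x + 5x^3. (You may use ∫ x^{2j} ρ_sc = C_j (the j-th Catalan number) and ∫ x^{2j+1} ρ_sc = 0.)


Write p(x) = Σ a_i x^i, split into monomials and integrate each against ρ_sc separately.
Using ∫ x^{2j} ρ_sc = C_j = (1/(j+1)) C(2j, j) (Catalan numbers) and ∫ x^{2j+1} ρ_sc = 0 (odd monomials vanish by symmetry):
  i = 0 (even): a_0 · C_{0} = -4 · 1 = -4
  i = 1 (odd): ∫ x^1 ρ_sc = 0 (vanishes)
  i = 3 (odd): ∫ x^3 ρ_sc = 0 (vanishes)

Summing the contributions: ∫_{−2}^{2} p(x) ρ_sc(x) dx = -4.


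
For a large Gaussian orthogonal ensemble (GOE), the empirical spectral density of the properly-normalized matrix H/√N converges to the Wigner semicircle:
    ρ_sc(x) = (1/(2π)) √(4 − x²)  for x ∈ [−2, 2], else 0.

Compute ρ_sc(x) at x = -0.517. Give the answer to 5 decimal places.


ρ_sc(x) = (1/(2π)) √(4 − x²). With x = -0.517:
  4 − x² = 4 − (-0.517)² = 4 − 0.267289 = 3.732711.
  √(4 − x²) = 1.932023.
  1/(2π) = 0.159155.
  ρ_sc(-0.517) = 0.159155 · 1.932023 = 0.307491.

Rounded to 5 decimal places: ρ_sc(-0.517) ≈ 0.30749.


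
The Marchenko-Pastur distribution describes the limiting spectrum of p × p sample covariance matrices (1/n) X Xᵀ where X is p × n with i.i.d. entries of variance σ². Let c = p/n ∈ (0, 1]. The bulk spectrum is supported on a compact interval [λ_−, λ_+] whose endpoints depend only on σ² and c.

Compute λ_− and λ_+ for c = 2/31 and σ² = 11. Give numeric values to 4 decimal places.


c = 2/31 = 0.064516; √c = 0.254000.
λ_− = σ² (1 − √c)² = 11 · (1 − 0.254000)² = 11 · (0.746000)² = 6.121672.
λ_+ = σ² (1 + √c)² = 11 · (1 + 0.254000)² = 11 · (1.254000)² = 17.297683.

Rounded to 4 decimal places: λ_− ≈ 6.1217, λ_+ ≈ 17.2977.


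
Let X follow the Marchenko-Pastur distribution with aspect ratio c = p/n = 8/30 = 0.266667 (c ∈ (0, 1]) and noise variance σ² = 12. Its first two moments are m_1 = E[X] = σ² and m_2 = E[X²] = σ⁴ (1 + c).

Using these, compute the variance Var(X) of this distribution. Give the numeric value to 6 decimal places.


m_1 = E[X] = σ² = 12, so m_1² = 144.
m_2 = E[X²] = σ⁴ (1 + c) = 144 · (1 + 0.266667) = 144 · 1.266667 = 182.400000.
(Note m_2 − m_1² simplifies to c · σ⁴ = 0.266667 · 144.)

Var(X) = m_2 − m_1² = 182.400000 − 144 = 38.400000.


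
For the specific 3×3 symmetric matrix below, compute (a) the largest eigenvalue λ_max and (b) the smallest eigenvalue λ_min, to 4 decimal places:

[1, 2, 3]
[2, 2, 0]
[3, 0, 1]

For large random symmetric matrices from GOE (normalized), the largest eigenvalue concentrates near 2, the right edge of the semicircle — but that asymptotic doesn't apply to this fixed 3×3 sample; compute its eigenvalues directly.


Since M is real symmetric, all three eigenvalues are real; they are the roots of det(λI − M) = λ³ − (tr M) λ² + s λ − det M, where s is the sum of the principal 2×2 minors.
tr M = 1 + 2 + 1 = 4.
s = (1·2 − 2²) + (1·1 − 3²) + (2·1 − 0²) = -2 + (-8) + 2 = -8.
det M (expand along row 1) = 1·2 − 2·2 + 3·(-6) = -20.
Characteristic polynomial: λ³ − 4λ² − 8λ + 20 = 0.
Substitute λ = y + (tr M)/3 = y + 1.333333 to remove the quadratic term: y³ + p·y + q = 0 with p = s − (tr M)²/3 = -13.333333 and q = −2(tr M)³/27 + (tr M)·s/3 − det M = 4.592593.
Three real roots ⇒ use the trigonometric (Viète) form: r = 2√(−p/3) = 4.216370, φ = arccos(3q/(p·r)) = arccos(-0.245077) = 1.818395 rad.
y_k = r·cos(φ/3 − 2πk/3) for k = 0, 1, 2 gives y = 3.465257, 0.347594, -3.812852.
λ_k = y_k + 1.333333 gives λ = 4.7986, 1.6809, -2.4795 (check: the sum is 4.0000 = tr M).

Hence λ_max = 4.7986 and λ_min = -2.4795.


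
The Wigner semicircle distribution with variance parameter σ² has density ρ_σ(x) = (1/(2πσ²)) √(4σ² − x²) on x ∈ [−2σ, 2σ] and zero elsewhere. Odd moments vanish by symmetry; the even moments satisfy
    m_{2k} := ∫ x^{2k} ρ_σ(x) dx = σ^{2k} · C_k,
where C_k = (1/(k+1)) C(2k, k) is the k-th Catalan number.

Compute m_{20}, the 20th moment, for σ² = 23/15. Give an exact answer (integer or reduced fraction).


By the scaled semicircle moment identity, m_{2k} = σ^{2k} · C_k with k = 10.
C_10 = (1/(k+1)) · C(2k, k) = (1/11) · C(20, 10) = (1/11) · 184756 = 16796.
σ^{2k} = (σ²)^k = (23/15)^10 = 41426511213649/576650390625.

Therefore m_{20} = σ^{20} · C_10 = (41426511213649/576650390625) · 16796 = 695799682344448604/576650390625.


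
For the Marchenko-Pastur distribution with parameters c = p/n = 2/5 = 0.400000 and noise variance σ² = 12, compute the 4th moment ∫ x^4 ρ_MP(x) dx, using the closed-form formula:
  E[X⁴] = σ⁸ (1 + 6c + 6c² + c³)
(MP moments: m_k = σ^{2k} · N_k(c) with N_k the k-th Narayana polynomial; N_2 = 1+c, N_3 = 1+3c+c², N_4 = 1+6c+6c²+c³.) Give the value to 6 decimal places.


E[X⁴] = σ⁸ (1 + 6c + 6c² + c³) (fourth MP moment). With σ² = 12 (so σ⁸ = 20736) and c = 2/5 = 0.400000: E[X⁴] = 20736 · (1 + 6·0.400000 + 6·(0.400000)² + (0.400000)³) = 20736 · 4.424000.

So E[X^4] = 91736.064000.


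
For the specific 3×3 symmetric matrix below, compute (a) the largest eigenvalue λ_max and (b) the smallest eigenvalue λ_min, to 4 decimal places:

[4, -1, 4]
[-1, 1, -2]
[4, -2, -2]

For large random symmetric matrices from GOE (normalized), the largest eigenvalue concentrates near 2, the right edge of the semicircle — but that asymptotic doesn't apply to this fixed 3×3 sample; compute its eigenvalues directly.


Since M is real symmetric, all three eigenvalues are real; they are the roots of det(λI − M) = λ³ − (tr M) λ² + s λ − det M, where s is the sum of the principal 2×2 minors.
tr M = 4 + 1 + (-2) = 3.
s = (4·1 − (-1)²) + (4·(-2) − 4²) + (1·(-2) − (-2)²) = 3 + (-24) + (-6) = -27.
det M (expand along row 1) = 4·(-6) − (-1)·10 + 4·(-2) = -22.
Characteristic polynomial: λ³ − 3λ² − 27λ + 22 = 0.
Substitute λ = y + (tr M)/3 = y + 1.000000 to remove the quadratic term: y³ + p·y + q = 0 with p = s − (tr M)²/3 = -30.000000 and q = −2(tr M)³/27 + (tr M)·s/3 − det M = -7.000000.
Three real roots ⇒ use the trigonometric (Viète) form: r = 2√(−p/3) = 6.324555, φ = arccos(3q/(p·r)) = arccos(0.110680) = 1.459889 rad.
y_k = r·cos(φ/3 − 2πk/3) for k = 0, 1, 2 gives y = 5.590363, -0.233759, -5.356604.
λ_k = y_k + 1.000000 gives λ = 6.5904, 0.7662, -4.3566 (check: the sum is 3.0000 = tr M).

Hence λ_max = 6.5904 and λ_min = -4.3566.


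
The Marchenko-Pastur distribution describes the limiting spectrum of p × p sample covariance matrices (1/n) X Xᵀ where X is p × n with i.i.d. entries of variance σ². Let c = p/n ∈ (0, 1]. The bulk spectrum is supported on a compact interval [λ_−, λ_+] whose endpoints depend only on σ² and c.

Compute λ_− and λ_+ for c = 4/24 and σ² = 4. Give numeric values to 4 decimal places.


c = 4/24 = 0.166667; √c = 0.408248.
λ_− = σ² (1 − √c)² = 4 · (1 − 0.408248)² = 4 · (0.591752)² = 1.400680.
λ_+ = σ² (1 + √c)² = 4 · (1 + 0.408248)² = 4 · (1.408248)² = 7.932653.

Rounded to 4 decimal places: λ_− ≈ 1.4007, λ_+ ≈ 7.9327.


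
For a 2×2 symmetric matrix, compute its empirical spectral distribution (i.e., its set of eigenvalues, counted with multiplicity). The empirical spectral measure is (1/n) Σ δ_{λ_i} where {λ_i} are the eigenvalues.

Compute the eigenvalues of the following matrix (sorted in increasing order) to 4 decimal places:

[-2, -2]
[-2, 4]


Since M is real symmetric, both eigenvalues are real; they are the roots of det(λI − M) = λ² − (tr M) λ + det M.
tr M = -2 + 4 = 2.
det M = (-2)·4 − (-2)² = -8 − 4 = -12.
Characteristic polynomial: λ² − 2λ − 12 = 0.
Discriminant Δ = (tr M)² − 4·det M = 4 − (-48) = 52; √Δ = 7.211103.
λ = (tr M ± √Δ)/2 = (2 ± 7.211103)/2, giving (tr M − √Δ)/2 = -2.6056 and (tr M + √Δ)/2 = 4.6056.

Eigenvalues sorted in increasing order: [-2.6056, 4.6056].


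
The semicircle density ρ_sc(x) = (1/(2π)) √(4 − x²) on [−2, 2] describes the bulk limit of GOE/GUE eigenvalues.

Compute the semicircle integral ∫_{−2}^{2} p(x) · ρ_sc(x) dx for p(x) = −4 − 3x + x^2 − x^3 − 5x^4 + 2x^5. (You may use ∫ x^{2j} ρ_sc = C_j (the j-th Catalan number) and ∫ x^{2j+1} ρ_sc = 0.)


Write p(x) = Σ a_i x^i, split into monomials and integrate each against ρ_sc separately.
Using ∫ x^{2j} ρ_sc = C_j = (1/(j+1)) C(2j, j) (Catalan numbers) and ∫ x^{2j+1} ρ_sc = 0 (odd monomials vanish by symmetry):
  i = 0 (even): a_0 · C_{0} = -4 · 1 = -4
  i = 1 (odd): ∫ x^1 ρ_sc = 0 (vanishes)
  i = 2 (even): a_2 · C_{1} = 1 · 1 = 1
  i = 3 (odd): ∫ x^3 ρ_sc = 0 (vanishes)
  i = 4 (even): a_4 · C_{2} = -5 · 2 = -10
  i = 5 (odd): ∫ x^5 ρ_sc = 0 (vanishes)

Summing the contributions: ∫_{−2}^{2} p(x) ρ_sc(x) dx = (-4) + 1 + (-10) = -13.


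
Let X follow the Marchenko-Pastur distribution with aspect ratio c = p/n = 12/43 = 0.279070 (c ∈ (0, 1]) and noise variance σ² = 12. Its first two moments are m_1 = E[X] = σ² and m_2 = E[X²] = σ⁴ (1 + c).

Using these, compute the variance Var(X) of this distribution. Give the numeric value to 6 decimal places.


m_1 = E[X] = σ² = 12, so m_1² = 144.
m_2 = E[X²] = σ⁴ (1 + c) = 144 · (1 + 0.279070) = 144 · 1.279070 = 184.186047.
(Note m_2 − m_1² simplifies to c · σ⁴ = 0.279070 · 144.)

Var(X) = m_2 − m_1² = 184.186047 − 144 = 40.186047.


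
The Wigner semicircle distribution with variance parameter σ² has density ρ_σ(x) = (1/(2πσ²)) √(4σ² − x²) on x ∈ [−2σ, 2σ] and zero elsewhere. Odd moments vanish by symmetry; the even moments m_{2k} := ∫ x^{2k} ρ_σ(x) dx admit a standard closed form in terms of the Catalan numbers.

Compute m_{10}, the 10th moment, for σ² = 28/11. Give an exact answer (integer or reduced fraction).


By the scaled semicircle moment identity, m_{2k} = σ^{2k} · C_k with k = 5.
C_5 = (1/(k+1)) · C(2k, k) = (1/6) · C(10, 5) = (1/6) · 252 = 42.
σ^{2k} = (σ²)^k = (28/11)^5 = 17210368/161051.

Therefore m_{10} = σ^{10} · C_5 = (17210368/161051) · 42 = 722835456/161051.


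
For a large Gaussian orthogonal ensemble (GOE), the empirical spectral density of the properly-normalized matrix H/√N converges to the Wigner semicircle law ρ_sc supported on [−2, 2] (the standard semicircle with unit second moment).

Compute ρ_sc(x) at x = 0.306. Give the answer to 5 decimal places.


ρ_sc(x) = (1/(2π)) √(4 − x²). With x = 0.306:
  4 − x² = 4 − (0.306)² = 4 − 0.093636 = 3.906364.
  √(4 − x²) = 1.976452.
  1/(2π) = 0.159155.
  ρ_sc(0.306) = 0.159155 · 1.976452 = 0.314562.

Rounded to 5 decimal places: ρ_sc(0.306) ≈ 0.31456.


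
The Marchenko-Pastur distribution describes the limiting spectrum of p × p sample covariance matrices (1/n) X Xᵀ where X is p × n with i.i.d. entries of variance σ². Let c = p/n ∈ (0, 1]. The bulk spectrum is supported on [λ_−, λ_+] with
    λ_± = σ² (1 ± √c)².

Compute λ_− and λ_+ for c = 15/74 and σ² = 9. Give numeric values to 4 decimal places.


c = 15/74 = 0.202703; √c = 0.450225.
λ_− = σ² (1 − √c)² = 9 · (1 − 0.450225)² = 9 · (0.549775)² = 2.720271.
λ_+ = σ² (1 + √c)² = 9 · (1 + 0.450225)² = 9 · (1.450225)² = 18.928377.

Rounded to 4 decimal places: λ_− ≈ 2.7203, λ_+ ≈ 18.9284.


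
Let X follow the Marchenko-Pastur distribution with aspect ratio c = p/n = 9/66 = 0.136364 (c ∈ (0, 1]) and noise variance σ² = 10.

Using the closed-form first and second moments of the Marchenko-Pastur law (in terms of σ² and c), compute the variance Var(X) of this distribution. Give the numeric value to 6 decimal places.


Recall the MP moments m_1 = E[X] = σ² and m_2 = E[X²] = σ⁴ (1 + c).
m_1 = E[X] = σ² = 10, so m_1² = 100.
m_2 = E[X²] = σ⁴ (1 + c) = 100 · (1 + 0.136364) = 100 · 1.136364 = 113.636364.
(Note m_2 − m_1² simplifies to c · σ⁴ = 0.136364 · 100.)

Var(X) = m_2 − m_1² = 113.636364 − 100 = 13.636364.


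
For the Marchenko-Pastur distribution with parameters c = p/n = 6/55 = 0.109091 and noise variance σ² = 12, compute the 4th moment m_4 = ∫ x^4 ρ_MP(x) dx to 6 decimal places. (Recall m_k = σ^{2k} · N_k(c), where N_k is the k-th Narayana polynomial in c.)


E[X⁴] = σ⁸ (1 + 6c + 6c² + c³) (fourth MP moment). With σ² = 12 (so σ⁸ = 20736) and c = 6/55 = 0.109091: E[X⁴] = 20736 · (1 + 6·0.109091 + 6·(0.109091)² + (0.109091)³) = 20736 · 1.727249.

So E[X^4] = 35816.228736.


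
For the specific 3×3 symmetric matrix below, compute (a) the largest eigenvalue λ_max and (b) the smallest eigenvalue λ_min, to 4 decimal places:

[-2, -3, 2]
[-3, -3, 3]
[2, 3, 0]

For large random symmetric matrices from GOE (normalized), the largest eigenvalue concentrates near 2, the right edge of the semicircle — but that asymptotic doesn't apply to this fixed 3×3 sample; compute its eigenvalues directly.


Since M is real symmetric, all three eigenvalues are real; they are the roots of det(λI − M) = λ³ − (tr M) λ² + s λ − det M, where s is the sum of the principal 2×2 minors.
tr M = -2 + (-3) + 0 = -5.
s = ((-2)·(-3) − (-3)²) + ((-2)·0 − 2²) + ((-3)·0 − 3²) = -3 + (-4) + (-9) = -16.
det M (expand along row 1) = (-2)·(-9) − (-3)·(-6) + 2·(-3) = -6.
Characteristic polynomial: λ³ + 5λ² − 16λ + 6 = 0.
Substitute λ = y + (tr M)/3 = y − 1.666667 to remove the quadratic term: y³ + p·y + q = 0 with p = s − (tr M)²/3 = -24.333333 and q = −2(tr M)³/27 + (tr M)·s/3 − det M = 41.925926.
Three real roots ⇒ use the trigonometric (Viète) form: r = 2√(−p/3) = 5.696002, φ = arccos(3q/(p·r)) = arccos(-0.907470) = 2.708018 rad.
y_k = r·cos(φ/3 − 2πk/3) for k = 0, 1, 2 gives y = 3.528755, 2.107864, -5.636618.
λ_k = y_k − 1.666667 gives λ = 1.8621, 0.4412, -7.3033 (check: the sum is -5.0000 = tr M).

Hence λ_max = 1.8621 and λ_min = -7.3033.


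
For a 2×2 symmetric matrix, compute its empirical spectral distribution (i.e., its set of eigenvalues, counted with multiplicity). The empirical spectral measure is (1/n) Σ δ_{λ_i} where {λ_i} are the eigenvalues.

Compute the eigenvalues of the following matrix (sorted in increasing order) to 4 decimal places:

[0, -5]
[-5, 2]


Since M is real symmetric, both eigenvalues are real; they are the roots of det(λI − M) = λ² − (tr M) λ + det M.
tr M = 0 + 2 = 2.
det M = 0·2 − (-5)² = 0 − 25 = -25.
Characteristic polynomial: λ² − 2λ − 25 = 0.
Discriminant Δ = (tr M)² − 4·det M = 4 − (-100) = 104; √Δ = 10.198039.
λ = (tr M ± √Δ)/2 = (2 ± 10.198039)/2, giving (tr M − √Δ)/2 = -4.0990 and (tr M + √Δ)/2 = 6.0990.

Eigenvalues sorted in increasing order: [-4.0990, 6.0990].


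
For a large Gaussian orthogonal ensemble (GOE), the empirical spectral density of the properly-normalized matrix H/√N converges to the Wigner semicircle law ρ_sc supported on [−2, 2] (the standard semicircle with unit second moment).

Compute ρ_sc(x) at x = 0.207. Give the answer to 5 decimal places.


ρ_sc(x) = (1/(2π)) √(4 − x²). With x = 0.207:
  4 − x² = 4 − (0.207)² = 4 − 0.042849 = 3.957151.
  √(4 − x²) = 1.989259.
  1/(2π) = 0.159155.
  ρ_sc(0.207) = 0.159155 · 1.989259 = 0.316600.

Rounded to 5 decimal places: ρ_sc(0.207) ≈ 0.31660.


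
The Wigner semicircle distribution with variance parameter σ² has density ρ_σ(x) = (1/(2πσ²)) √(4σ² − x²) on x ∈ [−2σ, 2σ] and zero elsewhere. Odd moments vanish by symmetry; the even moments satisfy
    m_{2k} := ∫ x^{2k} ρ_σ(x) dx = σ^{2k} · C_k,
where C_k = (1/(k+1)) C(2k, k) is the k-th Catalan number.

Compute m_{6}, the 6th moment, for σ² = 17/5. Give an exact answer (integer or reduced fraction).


By the scaled semicircle moment identity, m_{2k} = σ^{2k} · C_k with k = 3.
C_3 = (1/(k+1)) · C(2k, k) = (1/4) · C(6, 3) = (1/4) · 20 = 5.
σ^{2k} = (σ²)^k = (17/5)^3 = 4913/125.

Therefore m_{6} = σ^{6} · C_3 = (4913/125) · 5 = 4913/25.


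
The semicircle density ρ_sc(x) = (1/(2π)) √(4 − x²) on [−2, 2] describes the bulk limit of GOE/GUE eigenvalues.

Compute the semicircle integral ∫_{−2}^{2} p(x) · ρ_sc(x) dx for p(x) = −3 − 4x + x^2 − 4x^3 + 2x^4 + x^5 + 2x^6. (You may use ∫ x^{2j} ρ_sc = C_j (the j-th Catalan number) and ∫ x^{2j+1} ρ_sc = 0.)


Write p(x) = Σ a_i x^i, split into monomials and integrate each against ρ_sc separately.
Using ∫ x^{2j} ρ_sc = C_j = (1/(j+1)) C(2j, j) (Catalan numbers) and ∫ x^{2j+1} ρ_sc = 0 (odd monomials vanish by symmetry):
  i = 0 (even): a_0 · C_{0} = -3 · 1 = -3
  i = 1 (odd): ∫ x^1 ρ_sc = 0 (vanishes)
  i = 2 (even): a_2 · C_{1} = 1 · 1 = 1
  i = 3 (odd): ∫ x^3 ρ_sc = 0 (vanishes)
  i = 4 (even): a_4 · C_{2} = 2 · 2 = 4
  i = 5 (odd): ∫ x^5 ρ_sc = 0 (vanishes)
  i = 6 (even): a_6 · C_{3} = 2 · 5 = 10

Summing the contributions: ∫_{−2}^{2} p(x) ρ_sc(x) dx = (-3) + 1 + 4 + 10 = 12.


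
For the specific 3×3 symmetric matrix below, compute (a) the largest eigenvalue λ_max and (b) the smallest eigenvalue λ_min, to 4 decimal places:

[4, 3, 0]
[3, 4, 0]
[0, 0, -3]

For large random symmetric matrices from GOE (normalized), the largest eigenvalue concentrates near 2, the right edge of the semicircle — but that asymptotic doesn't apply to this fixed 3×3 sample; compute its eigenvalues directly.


Since M is real symmetric, all three eigenvalues are real; they are the roots of det(λI − M) = λ³ − (tr M) λ² + s λ − det M, where s is the sum of the principal 2×2 minors.
tr M = 4 + 4 + (-3) = 5.
s = (4·4 − 3²) + (4·(-3) − 0²) + (4·(-3) − 0²) = 7 + (-12) + (-12) = -17.
det M (expand along row 1) = 4·(-12) − 3·(-9) + 0·0 = -21.
Characteristic polynomial: λ³ − 5λ² − 17λ + 21 = 0.
Substitute λ = y + (tr M)/3 = y + 1.666667 to remove the quadratic term: y³ + p·y + q = 0 with p = s − (tr M)²/3 = -25.333333 and q = −2(tr M)³/27 + (tr M)·s/3 − det M = -16.592593.
Three real roots ⇒ use the trigonometric (Viète) form: r = 2√(−p/3) = 5.811865, φ = arccos(3q/(p·r)) = arccos(0.338086) = 1.225914 rad.
y_k = r·cos(φ/3 − 2πk/3) for k = 0, 1, 2 gives y = 5.333333, -0.666667, -4.666667.
λ_k = y_k + 1.666667 gives λ = 7.0000, 1.0000, -3.0000 (check: the sum is 5.0000 = tr M).

Hence λ_max = 7.0000 and λ_min = -3.0000.
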